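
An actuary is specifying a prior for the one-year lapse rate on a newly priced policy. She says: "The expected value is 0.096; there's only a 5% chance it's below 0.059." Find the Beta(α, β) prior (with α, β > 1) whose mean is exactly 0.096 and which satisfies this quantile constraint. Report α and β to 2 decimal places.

With mean 0.096 fixed, write α = 0.096s, β = 0.904s where s = α+β.
Need P(θ < 0.059) = 0.05 under Beta(0.096s, 0.904s). Normal approximation: (q−m)/√(m(1−m)/s) ≈ z_{0.05} = -1.64, so s ≈ 0.096·0.904·(-1.64)²/(0.059−0.096)² = 171.5.
At s = 171.5: P(θ<0.059) ≈ 0.034. Adjusting to match 0.05 gives s ≈ 142.42.
So α = 0.096·142.42 ≈ 13.67, β = 0.904·142.42 ≈ 128.75.

α ≈ 13.67, β ≈ 128.75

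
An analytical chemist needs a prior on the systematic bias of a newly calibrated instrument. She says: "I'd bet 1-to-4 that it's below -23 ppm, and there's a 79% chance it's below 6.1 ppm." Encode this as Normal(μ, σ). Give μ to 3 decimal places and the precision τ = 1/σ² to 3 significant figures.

For Normal(μ,σ), the p-quantile is μ + z_p·σ. Here z_{0.2} = -0.8416, z_{0.79} = 0.8064.
So -23 = μ − 0.8416σ and 6.1 = μ + 0.8064σ.
Subtracting: σ = (6.1 − -23)/(0.8064 − (-0.8416)) = 17.657.
Then μ = -23 − (-0.8416)·17.657 = -8.139.
Precision τ = 1/σ² = 1/17.66² = 0.00321.

μ = -8.139, τ = 0.00321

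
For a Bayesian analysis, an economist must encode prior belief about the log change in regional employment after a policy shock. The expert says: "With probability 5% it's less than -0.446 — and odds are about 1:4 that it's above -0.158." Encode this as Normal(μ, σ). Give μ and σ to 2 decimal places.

μ = -0.26, σ = 0.12

For Normal(μ,σ), the p-quantile is μ + z_p·σ. Here z_{0.05} = -1.645, z_{0.8} = 0.8416.
So -0.446 = μ − 1.645σ and -0.158 = μ + 0.8416σ.
Subtracting: σ = (-0.158 − -0.446)/(0.8416 − (-1.645)) = 0.12.
Then μ = -0.446 − (-1.645)·0.12 = -0.26.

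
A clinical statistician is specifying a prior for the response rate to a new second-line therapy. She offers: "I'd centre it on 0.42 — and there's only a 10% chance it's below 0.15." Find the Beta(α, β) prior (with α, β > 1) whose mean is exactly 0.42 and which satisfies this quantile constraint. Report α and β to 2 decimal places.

With mean 0.42 fixed, write α = 0.42s, β = 0.58s where s = α+β.
Need P(θ < 0.15) = 0.1 under Beta(0.42s, 0.58s). Normal approximation: (q−m)/√(m(1−m)/s) ≈ z_{0.1} = -1.28, so s ≈ 0.42·0.58·(-1.28)²/(0.15−0.42)² = 5.5.
At s = 5.5: P(θ<0.15) ≈ 0.079. Adjusting to match 0.1 gives s ≈ 4.66.
So α = 0.42·4.66 ≈ 1.96, β = 0.58·4.66 ≈ 2.70.

α ≈ 1.96, β ≈ 2.70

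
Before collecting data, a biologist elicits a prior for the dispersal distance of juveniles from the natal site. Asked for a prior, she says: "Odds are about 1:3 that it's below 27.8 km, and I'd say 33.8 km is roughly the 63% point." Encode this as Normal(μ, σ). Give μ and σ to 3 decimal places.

μ = 31.821, σ = 5.962

The p-quantile of Normal(μ,σ) is μ + z_p·σ, with z_{0.25} = -0.6745 and z_{0.63} = 0.3319.
Eliminate σ: μ = (z₂·x₁ − z₁·x₂)/(z₂ − z₁) = (0.3319·27.8 − (-0.6745)·33.8)/1.006 = 31.821.
Then σ = (x₂ − x₁)/(z₂ − z₁) = (33.8 − 27.8)/1.006 = 5.962.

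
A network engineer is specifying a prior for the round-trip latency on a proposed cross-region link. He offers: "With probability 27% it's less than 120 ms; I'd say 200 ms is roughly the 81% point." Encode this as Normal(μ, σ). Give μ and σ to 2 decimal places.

The p-quantile of Normal(μ,σ) is μ + z_p·σ, with z_{0.27} = -0.6128 and z_{0.81} = 0.8779.
Eliminate σ: μ = (z₂·x₁ − z₁·x₂)/(z₂ − z₁) = (0.8779·120 − (-0.6128)·200)/1.491 = 152.89.
Then σ = (x₂ − x₁)/(z₂ − z₁) = (200 − 120)/1.491 = 53.67.

μ = 152.89, σ = 53.67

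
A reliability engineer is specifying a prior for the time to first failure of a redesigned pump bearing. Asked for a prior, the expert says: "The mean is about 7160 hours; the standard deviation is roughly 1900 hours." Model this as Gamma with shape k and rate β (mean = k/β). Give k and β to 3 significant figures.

For Gamma(k, rate β): mean = k/β, variance = k/β², so CV = 1/√k.
CV = SD/mean = 1900/7160 = 0.2654, hence k = 1/CV² = 14.2.
Then β = k/mean = 14.2/7160 = 0.00198.

k ≈ 14.2, β ≈ 0.00198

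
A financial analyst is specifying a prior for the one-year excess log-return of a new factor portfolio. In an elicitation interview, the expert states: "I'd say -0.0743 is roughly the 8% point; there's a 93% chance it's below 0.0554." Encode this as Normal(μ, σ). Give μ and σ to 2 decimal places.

For Normal(μ,σ), the p-quantile is μ + z_p·σ. Here z_{0.08} = -1.405, z_{0.93} = 1.476.
So -0.0743 = μ − 1.405σ and 0.0554 = μ + 1.476σ.
Subtracting: σ = (0.0554 − -0.0743)/(1.476 − (-1.405)) = 0.05.
Then μ = -0.0743 − (-1.405)·0.05 = -0.01.

μ = -0.01, σ = 0.05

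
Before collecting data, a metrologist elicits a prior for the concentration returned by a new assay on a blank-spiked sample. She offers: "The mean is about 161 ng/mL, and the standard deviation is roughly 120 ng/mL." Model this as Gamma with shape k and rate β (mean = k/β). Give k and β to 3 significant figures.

k ≈ 1.8, β ≈ 0.0112

For Gamma(k, rate β): mean = k/β, variance = k/β², so CV = 1/√k.
CV = SD/mean = 120/161 = 0.7453, hence k = 1/CV² = 1.8.
Then β = k/mean = 1.8/161 = 0.0112.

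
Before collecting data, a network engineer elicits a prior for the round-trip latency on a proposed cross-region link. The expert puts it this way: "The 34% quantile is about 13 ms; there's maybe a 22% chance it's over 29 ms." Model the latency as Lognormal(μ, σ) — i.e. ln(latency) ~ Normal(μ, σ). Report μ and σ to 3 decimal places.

μ ≈ 2.844, σ ≈ 0.677

If T ~ Lognormal(μ,σ) then ln T ~ Normal(μ,σ), so the p-quantile of ln T is μ + z_p·σ.
ln(13) = 2.565 and ln(29) = 3.367; z_{0.34} = -0.4125, z_{0.78} = 0.7722.
σ = (3.367 − 2.565)/(0.7722 − (-0.4125)) = 0.677.
μ = 2.565 − (-0.4125)·0.677 = 2.844.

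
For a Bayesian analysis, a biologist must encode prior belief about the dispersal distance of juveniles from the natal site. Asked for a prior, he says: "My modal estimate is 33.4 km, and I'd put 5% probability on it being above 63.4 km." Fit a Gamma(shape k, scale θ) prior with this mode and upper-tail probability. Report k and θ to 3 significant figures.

k ≈ 7.77, θ ≈ 4.93

Gamma(k,θ) with k>1 has mode (k−1)θ, so θ = 33.4/(k−1).
Need P(X < 63.4) = 0.95 with θ tied to k this way. Start at k = 2, θ = 33.4: P(X<63.4) ≈ 0.566.
Too low — raise k to concentrate. Iterating converges to k ≈ 7.77.
Then θ = 33.4/(7.77−1) ≈ 4.93.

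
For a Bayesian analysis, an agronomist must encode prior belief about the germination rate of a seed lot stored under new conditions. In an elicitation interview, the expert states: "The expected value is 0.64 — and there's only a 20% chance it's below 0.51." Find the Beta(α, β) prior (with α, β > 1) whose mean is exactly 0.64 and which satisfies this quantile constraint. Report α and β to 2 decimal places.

With mean 0.64 fixed, write α = 0.64s, β = 0.36s where s = α+β.
Need P(θ < 0.51) = 0.2 under Beta(0.64s, 0.36s). Normal approximation: (q−m)/√(m(1−m)/s) ≈ z_{0.2} = -0.842, so s ≈ 0.64·0.36·(-0.842)²/(0.51−0.64)² = 9.7.
At s = 9.7: P(θ<0.51) ≈ 0.196. Adjusting to match 0.2 gives s ≈ 9.30.
So α = 0.64·9.30 ≈ 5.95, β = 0.36·9.30 ≈ 3.35.

α ≈ 5.95, β ≈ 3.35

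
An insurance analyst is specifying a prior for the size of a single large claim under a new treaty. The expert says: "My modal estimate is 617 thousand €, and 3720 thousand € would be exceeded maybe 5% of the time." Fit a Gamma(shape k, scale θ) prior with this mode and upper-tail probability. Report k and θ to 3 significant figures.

Gamma(k,θ) with k>1 has mode (k−1)θ, so θ = 617/(k−1).
Need P(X < 3720) = 0.95 with θ tied to k this way. Start at k = 2, θ = 617: P(X<3720) ≈ 0.983.
Too high — lower k to spread out. Iterating converges to k ≈ 1.71.
Then θ = 617/(1.71−1) ≈ 873.

k ≈ 1.71, θ ≈ 873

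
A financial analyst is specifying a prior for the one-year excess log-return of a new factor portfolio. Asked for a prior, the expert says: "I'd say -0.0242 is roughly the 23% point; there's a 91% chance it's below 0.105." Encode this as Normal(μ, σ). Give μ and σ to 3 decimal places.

For Normal(μ,σ), the p-quantile is μ + z_p·σ. Here z_{0.23} = -0.7388, z_{0.91} = 1.341.
So -0.0242 = μ − 0.7388σ and 0.105 = μ + 1.341σ.
Subtracting: σ = (0.105 − -0.0242)/(1.341 − (-0.7388)) = 0.062.
Then μ = -0.0242 − (-0.7388)·0.062 = 0.022.

μ = 0.022, σ = 0.062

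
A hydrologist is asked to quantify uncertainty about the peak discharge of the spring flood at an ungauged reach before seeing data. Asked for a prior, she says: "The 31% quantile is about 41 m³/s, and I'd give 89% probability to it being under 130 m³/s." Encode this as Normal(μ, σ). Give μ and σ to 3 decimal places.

For Normal(μ,σ), the p-quantile is μ + z_p·σ. Here z_{0.31} = -0.4959, z_{0.89} = 1.227.
So 41 = μ − 0.4959σ and 130 = μ + 1.227σ.
Subtracting: σ = (130 − 41)/(1.227 − (-0.4959)) = 51.673.
Then μ = 41 − (-0.4959)·51.673 = 66.622.

μ = 66.622, σ = 51.673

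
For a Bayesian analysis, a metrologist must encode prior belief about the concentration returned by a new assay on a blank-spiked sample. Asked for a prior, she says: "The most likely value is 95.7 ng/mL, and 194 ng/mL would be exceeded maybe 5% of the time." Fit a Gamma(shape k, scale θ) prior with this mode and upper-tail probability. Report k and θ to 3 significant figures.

k ≈ 6.55, θ ≈ 17.3

Gamma(k,θ) with k>1 has mode (k−1)θ, so θ = 95.7/(k−1).
Need P(X < 194) = 0.95 with θ tied to k this way. Start at k = 2, θ = 95.7: P(X<194) ≈ 0.601.
Too low — raise k to concentrate. Iterating converges to k ≈ 6.55.
Then θ = 95.7/(6.55−1) ≈ 17.3.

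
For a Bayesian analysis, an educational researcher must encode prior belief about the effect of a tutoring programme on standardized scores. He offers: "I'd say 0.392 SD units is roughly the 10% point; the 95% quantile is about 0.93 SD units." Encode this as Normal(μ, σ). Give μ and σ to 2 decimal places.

The p-quantile of Normal(μ,σ) is μ + z_p·σ, with z_{0.1} = -1.282 and z_{0.95} = 1.645.
Eliminate σ: μ = (z₂·x₁ − z₁·x₂)/(z₂ − z₁) = (1.645·0.392 − (-1.282)·0.93)/2.926 = 0.63.
Then σ = (x₂ − x₁)/(z₂ − z₁) = (0.93 − 0.392)/2.926 = 0.18.

μ = 0.63, σ = 0.18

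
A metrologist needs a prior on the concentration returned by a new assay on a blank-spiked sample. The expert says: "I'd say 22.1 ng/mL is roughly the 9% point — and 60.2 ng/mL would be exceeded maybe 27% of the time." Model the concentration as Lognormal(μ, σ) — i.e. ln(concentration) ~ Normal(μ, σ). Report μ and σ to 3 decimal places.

If T ~ Lognormal(μ,σ) then ln T ~ Normal(μ,σ), so the p-quantile of ln T is μ + z_p·σ.
ln(22.1) = 3.096 and ln(60.2) = 4.098; z_{0.09} = -1.341, z_{0.73} = 0.6128.
σ = (4.098 − 3.096)/(0.6128 − (-1.341)) = 0.513.
μ = 3.096 − (-1.341)·0.513 = 3.783.

μ ≈ 3.783, σ ≈ 0.513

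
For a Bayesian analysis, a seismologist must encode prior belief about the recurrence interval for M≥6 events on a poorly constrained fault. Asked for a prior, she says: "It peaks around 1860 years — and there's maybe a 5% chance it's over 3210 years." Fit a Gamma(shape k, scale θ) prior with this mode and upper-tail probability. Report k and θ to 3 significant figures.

k ≈ 10.4, θ ≈ 198

Gamma(k,θ) with k>1 has mode (k−1)θ, so θ = 1860/(k−1).
Need P(X < 3210) = 0.95 with θ tied to k this way. Start at k = 2, θ = 1860: P(X<3210) ≈ 0.515.
Too low — raise k to concentrate. Iterating converges to k ≈ 10.4.
Then θ = 1860/(10.4−1) ≈ 198.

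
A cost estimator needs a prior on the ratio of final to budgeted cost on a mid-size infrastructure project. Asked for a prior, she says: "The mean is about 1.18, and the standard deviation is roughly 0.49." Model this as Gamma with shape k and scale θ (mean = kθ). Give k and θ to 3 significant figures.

k ≈ 5.8, θ ≈ 0.203

For Gamma(k, scale θ): mean = kθ, variance = kθ², so CV = 1/√k.
CV = SD/mean = 0.49/1.18 = 0.4153, hence k = 1/CV² = 5.8.
Then θ = mean/k = 1.18/5.8 = 0.203.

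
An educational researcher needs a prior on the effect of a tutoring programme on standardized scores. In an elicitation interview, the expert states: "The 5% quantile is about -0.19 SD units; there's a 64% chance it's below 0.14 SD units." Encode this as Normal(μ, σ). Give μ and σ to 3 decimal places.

The p-quantile of Normal(μ,σ) is μ + z_p·σ, with z_{0.05} = -1.645 and z_{0.64} = 0.3585.
Eliminate σ: μ = (z₂·x₁ − z₁·x₂)/(z₂ − z₁) = (0.3585·-0.19 − (-1.645)·0.14)/2.003 = 0.081.
Then σ = (x₂ − x₁)/(z₂ − z₁) = (0.14 − -0.19)/2.003 = 0.165.

μ = 0.081, σ = 0.165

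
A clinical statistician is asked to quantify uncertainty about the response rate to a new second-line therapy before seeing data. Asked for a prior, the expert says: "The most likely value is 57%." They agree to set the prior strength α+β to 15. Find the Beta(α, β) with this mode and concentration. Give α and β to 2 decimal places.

α = 8.41, β = 6.59

For α,β > 1 the Beta mode is (α−1)/(α+β−2). With α+β = 15, the mode is (α−1)/13.
Set (α−1)/13 = 0.57 → α = 1 + 0.57·13 = 8.41.
β = 15 − α = 6.59.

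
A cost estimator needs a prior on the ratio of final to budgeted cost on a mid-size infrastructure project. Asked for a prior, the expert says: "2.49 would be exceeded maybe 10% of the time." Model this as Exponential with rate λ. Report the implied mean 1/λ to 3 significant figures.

mean ≈ 1.08

P(T > 2.49) = e^(−λ·2.49) = 0.1, so λ = −ln(0.1)/2.49 = 0.925.
Mean = 1/λ = 1.08.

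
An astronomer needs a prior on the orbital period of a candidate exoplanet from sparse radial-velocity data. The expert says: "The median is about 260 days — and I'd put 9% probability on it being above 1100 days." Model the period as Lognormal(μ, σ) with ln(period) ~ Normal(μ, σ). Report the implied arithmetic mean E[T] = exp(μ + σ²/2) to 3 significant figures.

E[T] ≈ 464 days

If T ~ Lognormal(μ,σ) then ln T ~ Normal(μ,σ), so the p-quantile of ln T is μ + z_p·σ.
ln(260) = 5.561 and ln(1100) = 7.003; z_{0.5} = 0, z_{0.91} = 1.341.
σ = (7.003 − 5.561)/(1.341 − (0)) = 1.076.
μ = 5.561 − (0)·1.076 = 5.561.
E[T] = exp(μ + σ²/2) = exp(5.561 + 0.5787) = 464 days.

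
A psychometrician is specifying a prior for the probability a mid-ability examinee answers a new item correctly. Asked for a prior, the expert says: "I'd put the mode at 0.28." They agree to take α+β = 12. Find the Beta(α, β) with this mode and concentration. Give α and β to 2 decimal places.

α = 3.80, β = 8.20

For α,β > 1 the Beta mode is (α−1)/(α+β−2). With α+β = 12, the mode is (α−1)/10.
Set (α−1)/10 = 0.28 → α = 1 + 0.28·10 = 3.80.
β = 12 − α = 8.20.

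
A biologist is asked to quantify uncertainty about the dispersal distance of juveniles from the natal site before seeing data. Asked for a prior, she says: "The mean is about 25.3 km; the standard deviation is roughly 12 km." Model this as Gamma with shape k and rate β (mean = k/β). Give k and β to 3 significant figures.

k ≈ 4.45, β ≈ 0.176

For Gamma(k, rate β): mean = k/β, variance = k/β², so CV = 1/√k.
CV = SD/mean = 12/25.3 = 0.4743, hence k = 1/CV² = 4.45.
Then β = k/mean = 4.45/25.3 = 0.176.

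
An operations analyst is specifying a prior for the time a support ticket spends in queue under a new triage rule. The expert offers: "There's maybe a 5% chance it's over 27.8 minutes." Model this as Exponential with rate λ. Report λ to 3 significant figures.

λ ≈ 0.108

P(T > 27.8) = e^(−λ·27.8) = 0.05, so λ = −ln(0.05)/27.8 = 0.108.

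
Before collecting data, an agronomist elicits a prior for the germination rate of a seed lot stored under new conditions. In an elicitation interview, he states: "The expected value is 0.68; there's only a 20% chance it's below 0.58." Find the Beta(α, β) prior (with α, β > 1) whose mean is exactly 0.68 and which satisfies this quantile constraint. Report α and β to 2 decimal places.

With mean 0.68 fixed, write α = 0.68s, β = 0.32s where s = α+β.
Need P(θ < 0.58) = 0.2 under Beta(0.68s, 0.32s). Normal approximation: (q−m)/√(m(1−m)/s) ≈ z_{0.2} = -0.842, so s ≈ 0.68·0.32·(-0.842)²/(0.58−0.68)² = 15.4.
At s = 15.4: P(θ<0.58) ≈ 0.195. Adjusting to match 0.2 gives s ≈ 14.68.
So α = 0.68·14.68 ≈ 9.99, β = 0.32·14.68 ≈ 4.70.

α ≈ 9.99, β ≈ 4.70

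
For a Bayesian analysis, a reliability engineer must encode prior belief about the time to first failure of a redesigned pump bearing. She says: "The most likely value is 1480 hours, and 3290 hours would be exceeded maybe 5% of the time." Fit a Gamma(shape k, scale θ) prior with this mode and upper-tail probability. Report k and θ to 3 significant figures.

k ≈ 5.31, θ ≈ 344

Gamma(k,θ) with k>1 has mode (k−1)θ, so θ = 1480/(k−1).
Need P(X < 3290) = 0.95 with θ tied to k this way. Start at k = 2, θ = 1480: P(X<3290) ≈ 0.651.
Too low — raise k to concentrate. Iterating converges to k ≈ 5.31.
Then θ = 1480/(5.31−1) ≈ 344.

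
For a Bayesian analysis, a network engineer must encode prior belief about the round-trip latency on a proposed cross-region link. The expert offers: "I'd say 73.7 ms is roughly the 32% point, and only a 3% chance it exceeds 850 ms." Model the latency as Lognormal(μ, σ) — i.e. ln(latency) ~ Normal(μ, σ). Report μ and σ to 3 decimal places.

If T ~ Lognormal(μ,σ) then ln T ~ Normal(μ,σ), so the p-quantile of ln T is μ + z_p·σ.
ln(73.7) = 4.3 and ln(850) = 6.745; z_{0.32} = -0.4677, z_{0.97} = 1.881.
σ = (6.745 − 4.3)/(1.881 − (-0.4677)) = 1.041.
μ = 4.3 − (-0.4677)·1.041 = 4.787.

μ ≈ 4.787, σ ≈ 1.041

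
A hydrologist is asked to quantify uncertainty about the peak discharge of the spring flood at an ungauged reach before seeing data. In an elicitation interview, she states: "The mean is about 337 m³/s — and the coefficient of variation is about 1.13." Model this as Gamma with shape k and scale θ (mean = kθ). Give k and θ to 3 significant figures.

k ≈ 0.783, θ ≈ 430

For Gamma(k, scale θ): mean = kθ, variance = kθ², so CV = 1/√k.
CV = 1.13, hence k = 1/CV² = 0.783.
Then θ = mean/k = 337/0.783 = 430.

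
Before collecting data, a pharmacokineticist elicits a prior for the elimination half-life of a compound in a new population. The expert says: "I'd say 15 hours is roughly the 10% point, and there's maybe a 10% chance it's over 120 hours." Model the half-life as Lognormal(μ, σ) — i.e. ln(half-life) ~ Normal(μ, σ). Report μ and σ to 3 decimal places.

μ ≈ 3.748, σ ≈ 0.811

If T ~ Lognormal(μ,σ) then ln T ~ Normal(μ,σ), so the p-quantile of ln T is μ + z_p·σ.
ln(15) = 2.708 and ln(120) = 4.787; z_{0.1} = -1.282, z_{0.9} = 1.282.
σ = (4.787 − 2.708)/(1.282 − (-1.282)) = 0.811.
μ = 2.708 − (-1.282)·0.811 = 3.748.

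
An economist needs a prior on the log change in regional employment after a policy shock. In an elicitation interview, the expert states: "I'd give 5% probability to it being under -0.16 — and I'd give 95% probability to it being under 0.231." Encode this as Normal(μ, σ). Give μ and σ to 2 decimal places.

For Normal(μ,σ), the p-quantile is μ + z_p·σ. Here z_{0.05} = -1.645, z_{0.95} = 1.645.
So -0.16 = μ − 1.645σ and 0.231 = μ + 1.645σ.
Subtracting: σ = (0.231 − -0.16)/(1.645 − (-1.645)) = 0.12.
Then μ = -0.16 − (-1.645)·0.12 = 0.04.

μ = 0.04, σ = 0.12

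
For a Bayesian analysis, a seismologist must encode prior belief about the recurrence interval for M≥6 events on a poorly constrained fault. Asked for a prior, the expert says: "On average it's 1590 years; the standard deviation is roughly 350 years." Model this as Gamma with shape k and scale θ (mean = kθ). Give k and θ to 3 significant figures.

k ≈ 20.6, θ ≈ 77

For Gamma(k, scale θ): mean = kθ, variance = kθ², so CV = 1/√k.
CV = SD/mean = 350/1590 = 0.2201, hence k = 1/CV² = 20.6.
Then θ = mean/k = 1590/20.6 = 77.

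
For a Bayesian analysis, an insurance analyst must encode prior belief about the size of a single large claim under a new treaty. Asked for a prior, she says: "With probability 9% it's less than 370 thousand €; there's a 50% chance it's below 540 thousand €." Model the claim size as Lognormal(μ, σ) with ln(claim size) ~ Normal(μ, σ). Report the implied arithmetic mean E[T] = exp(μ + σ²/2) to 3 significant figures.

If T ~ Lognormal(μ,σ) then ln T ~ Normal(μ,σ), so the p-quantile of ln T is μ + z_p·σ.
ln(370) = 5.914 and ln(540) = 6.292; z_{0.09} = -1.341, z_{0.5} = 0.
σ = (6.292 − 5.914)/(0 − (-1.341)) = 0.282.
μ = 5.914 − (-1.341)·0.282 = 6.292.
E[T] = exp(μ + σ²/2) = exp(6.292 + 0.0398) = 562 thousand €.

E[T] ≈ 562 thousand €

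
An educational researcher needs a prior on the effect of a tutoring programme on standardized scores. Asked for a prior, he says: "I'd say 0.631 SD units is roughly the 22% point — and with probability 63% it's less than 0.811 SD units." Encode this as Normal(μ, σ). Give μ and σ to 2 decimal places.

For Normal(μ,σ), the p-quantile is μ + z_p·σ. Here z_{0.22} = -0.7722, z_{0.63} = 0.3319.
So 0.631 = μ − 0.7722σ and 0.811 = μ + 0.3319σ.
Subtracting: σ = (0.811 − 0.631)/(0.3319 − (-0.7722)) = 0.16.
Then μ = 0.631 − (-0.7722)·0.16 = 0.76.

μ = 0.76, σ = 0.16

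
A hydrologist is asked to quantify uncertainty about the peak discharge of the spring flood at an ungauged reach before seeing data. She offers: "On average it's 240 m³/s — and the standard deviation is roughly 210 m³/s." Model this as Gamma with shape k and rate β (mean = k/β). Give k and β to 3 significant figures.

k ≈ 1.31, β ≈ 0.00544

For Gamma(k, rate β): mean = k/β, variance = k/β², so CV = 1/√k.
CV = SD/mean = 210/240 = 0.875, hence k = 1/CV² = 1.31.
Then β = k/mean = 1.31/240 = 0.00544.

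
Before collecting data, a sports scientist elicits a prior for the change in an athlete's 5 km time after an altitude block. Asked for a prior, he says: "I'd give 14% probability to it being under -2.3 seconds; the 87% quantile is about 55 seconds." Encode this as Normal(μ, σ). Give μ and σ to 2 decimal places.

For Normal(μ,σ), the p-quantile is μ + z_p·σ. Here z_{0.14} = -1.08, z_{0.87} = 1.126.
So -2.3 = μ − 1.08σ and 55 = μ + 1.126σ.
Subtracting: σ = (55 − -2.3)/(1.126 − (-1.08)) = 25.97.
Then μ = -2.3 − (-1.08)·25.97 = 25.75.

μ = 25.75, σ = 25.97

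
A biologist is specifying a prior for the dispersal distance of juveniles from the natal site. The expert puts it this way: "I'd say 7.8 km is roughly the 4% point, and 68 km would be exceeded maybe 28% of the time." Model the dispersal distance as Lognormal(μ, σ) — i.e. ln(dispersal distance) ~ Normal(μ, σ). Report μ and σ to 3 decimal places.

If T ~ Lognormal(μ,σ) then ln T ~ Normal(μ,σ), so the p-quantile of ln T is μ + z_p·σ.
ln(7.8) = 2.054 and ln(68) = 4.22; z_{0.04} = -1.751, z_{0.72} = 0.5828.
σ = (4.22 − 2.054)/(0.5828 − (-1.751)) = 0.928.
μ = 2.054 − (-1.751)·0.928 = 3.679.

μ ≈ 3.679, σ ≈ 0.928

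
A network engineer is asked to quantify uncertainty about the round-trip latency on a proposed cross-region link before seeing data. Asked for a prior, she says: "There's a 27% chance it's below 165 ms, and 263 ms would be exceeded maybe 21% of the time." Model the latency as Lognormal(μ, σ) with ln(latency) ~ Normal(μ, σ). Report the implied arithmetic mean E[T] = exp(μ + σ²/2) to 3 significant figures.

If T ~ Lognormal(μ,σ) then ln T ~ Normal(μ,σ), so the p-quantile of ln T is μ + z_p·σ.
ln(165) = 5.106 and ln(263) = 5.572; z_{0.27} = -0.6128, z_{0.79} = 0.8064.
σ = (5.572 − 5.106)/(0.8064 − (-0.6128)) = 0.328.
μ = 5.106 − (-0.6128)·0.328 = 5.307.
E[T] = exp(μ + σ²/2) = exp(5.307 + 0.0540) = 213 ms.

E[T] ≈ 213 ms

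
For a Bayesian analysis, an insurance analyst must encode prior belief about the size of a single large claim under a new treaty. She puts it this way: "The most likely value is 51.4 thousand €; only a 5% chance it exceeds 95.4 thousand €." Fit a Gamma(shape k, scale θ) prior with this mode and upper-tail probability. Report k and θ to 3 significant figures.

k ≈ 8.28, θ ≈ 7.06

Gamma(k,θ) with k>1 has mode (k−1)θ, so θ = 51.4/(k−1).
Need P(X < 95.4) = 0.95 with θ tied to k this way. Start at k = 2, θ = 51.4: P(X<95.4) ≈ 0.554.
Too low — raise k to concentrate. Iterating converges to k ≈ 8.28.
Then θ = 51.4/(8.28−1) ≈ 7.06.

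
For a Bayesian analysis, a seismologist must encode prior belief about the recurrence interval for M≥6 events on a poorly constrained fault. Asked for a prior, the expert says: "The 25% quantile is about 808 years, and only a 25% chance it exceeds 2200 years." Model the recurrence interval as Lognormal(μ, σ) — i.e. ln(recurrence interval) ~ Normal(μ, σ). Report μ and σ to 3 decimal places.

μ ≈ 7.195, σ ≈ 0.743

If T ~ Lognormal(μ,σ) then ln T ~ Normal(μ,σ), so the p-quantile of ln T is μ + z_p·σ.
ln(808) = 6.695 and ln(2200) = 7.696; z_{0.25} = -0.6745, z_{0.75} = 0.6745.
σ = (7.696 − 6.695)/(0.6745 − (-0.6745)) = 0.743.
μ = 6.695 − (-0.6745)·0.743 = 7.195.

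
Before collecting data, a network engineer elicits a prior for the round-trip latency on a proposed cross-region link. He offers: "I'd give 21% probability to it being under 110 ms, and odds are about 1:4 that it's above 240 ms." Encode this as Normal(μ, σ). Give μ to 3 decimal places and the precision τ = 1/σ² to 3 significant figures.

μ = 173.612, τ = 0.000161

For Normal(μ,σ), the p-quantile is μ + z_p·σ. Here z_{0.21} = -0.8064, z_{0.8} = 0.8416.
So 110 = μ − 0.8064σ and 240 = μ + 0.8416σ.
Subtracting: σ = (240 − 110)/(0.8416 − (-0.8064)) = 78.881.
Then μ = 110 − (-0.8064)·78.881 = 173.612.
Precision τ = 1/σ² = 1/78.88² = 0.000161.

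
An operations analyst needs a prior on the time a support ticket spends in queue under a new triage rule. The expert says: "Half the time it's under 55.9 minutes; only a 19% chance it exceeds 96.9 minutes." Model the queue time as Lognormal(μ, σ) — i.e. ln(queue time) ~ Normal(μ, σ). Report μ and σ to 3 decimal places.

If T ~ Lognormal(μ,σ) then ln T ~ Normal(μ,σ), so the p-quantile of ln T is μ + z_p·σ.
ln(55.9) = 4.024 and ln(96.9) = 4.574; z_{0.5} = 0, z_{0.81} = 0.8779.
σ = (4.574 − 4.024)/(0.8779 − (0)) = 0.627.
μ = 4.024 − (0)·0.627 = 4.024.

μ ≈ 4.024, σ ≈ 0.627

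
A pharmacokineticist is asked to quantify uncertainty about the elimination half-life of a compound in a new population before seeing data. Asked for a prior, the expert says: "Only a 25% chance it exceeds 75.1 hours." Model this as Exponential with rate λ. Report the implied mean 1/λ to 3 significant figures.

mean ≈ 54.2 hours

P(T > 75.1) = e^(−λ·75.1) = 0.25, so λ = −ln(0.25)/75.1 = 0.0185.
Mean = 1/λ = 54.2 hours.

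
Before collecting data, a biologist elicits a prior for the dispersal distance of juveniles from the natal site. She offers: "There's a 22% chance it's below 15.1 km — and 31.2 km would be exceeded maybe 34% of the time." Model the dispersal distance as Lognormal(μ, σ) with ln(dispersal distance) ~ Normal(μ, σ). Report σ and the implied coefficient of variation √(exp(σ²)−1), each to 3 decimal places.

σ ≈ 0.613, CV ≈ 0.675

If T ~ Lognormal(μ,σ) then ln T ~ Normal(μ,σ), so the p-quantile of ln T is μ + z_p·σ.
ln(15.1) = 2.715 and ln(31.2) = 3.44; z_{0.22} = -0.7722, z_{0.66} = 0.4125.
σ = (3.44 − 2.715)/(0.4125 − (-0.7722)) = 0.613.
μ = 2.715 − (-0.7722)·0.613 = 3.188.
CV = √(exp(σ²)−1) = √(exp(0.3753)−1) = 0.675.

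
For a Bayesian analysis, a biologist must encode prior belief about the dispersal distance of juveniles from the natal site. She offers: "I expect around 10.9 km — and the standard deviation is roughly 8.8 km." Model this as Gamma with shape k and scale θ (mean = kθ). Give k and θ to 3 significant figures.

For Gamma(k, scale θ): mean = kθ, variance = kθ², so CV = 1/√k.
CV = SD/mean = 8.8/10.9 = 0.8073, hence k = 1/CV² = 1.53.
Then θ = mean/k = 10.9/1.53 = 7.1.

k ≈ 1.53, θ ≈ 7.1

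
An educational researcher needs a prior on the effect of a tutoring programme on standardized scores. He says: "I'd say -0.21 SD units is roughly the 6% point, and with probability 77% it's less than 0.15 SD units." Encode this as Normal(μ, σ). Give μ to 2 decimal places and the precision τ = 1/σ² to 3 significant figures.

The p-quantile of Normal(μ,σ) is μ + z_p·σ, with z_{0.06} = -1.555 and z_{0.77} = 0.7388.
Eliminate σ: μ = (z₂·x₁ − z₁·x₂)/(z₂ − z₁) = (0.7388·-0.21 − (-1.555)·0.15)/2.294 = 0.03.
Then σ = (x₂ − x₁)/(z₂ − z₁) = (0.15 − -0.21)/2.294 = 0.16.
Precision τ = 1/σ² = 1/0.157² = 40.6.

μ = 0.03, τ = 40.6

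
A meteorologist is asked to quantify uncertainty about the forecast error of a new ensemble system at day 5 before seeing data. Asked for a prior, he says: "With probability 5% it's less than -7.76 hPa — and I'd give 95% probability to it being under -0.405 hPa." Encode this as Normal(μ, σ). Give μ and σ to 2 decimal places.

For Normal(μ,σ), the p-quantile is μ + z_p·σ. Here z_{0.05} = -1.645, z_{0.95} = 1.645.
So -7.76 = μ − 1.645σ and -0.405 = μ + 1.645σ.
Subtracting: σ = (-0.405 − -7.76)/(1.645 − (-1.645)) = 2.24.
Then μ = -7.76 − (-1.645)·2.24 = -4.08.

μ = -4.08, σ = 2.24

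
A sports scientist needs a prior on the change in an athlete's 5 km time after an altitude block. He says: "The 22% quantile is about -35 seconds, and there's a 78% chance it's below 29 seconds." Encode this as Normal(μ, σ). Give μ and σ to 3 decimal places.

For Normal(μ,σ), the p-quantile is μ + z_p·σ. Here z_{0.22} = -0.7722, z_{0.78} = 0.7722.
So -35 = μ − 0.7722σ and 29 = μ + 0.7722σ.
Subtracting: σ = (29 − -35)/(0.7722 − (-0.7722)) = 41.440.
Then μ = -35 − (-0.7722)·41.440 = -3.000.

μ = -3.000, σ = 41.440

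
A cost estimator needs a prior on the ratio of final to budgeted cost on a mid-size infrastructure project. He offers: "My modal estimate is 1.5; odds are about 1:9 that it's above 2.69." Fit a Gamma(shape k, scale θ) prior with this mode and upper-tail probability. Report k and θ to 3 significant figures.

Gamma(k,θ) with k>1 has mode (k−1)θ, so θ = 1.5/(k−1).
Need P(X < 2.69) = 0.9 with θ tied to k this way. Start at k = 2, θ = 1.5: P(X<2.69) ≈ 0.535.
Too low — raise k to concentrate. Iterating converges to k ≈ 6.58.
Then θ = 1.5/(6.58−1) ≈ 0.269.

k ≈ 6.58, θ ≈ 0.269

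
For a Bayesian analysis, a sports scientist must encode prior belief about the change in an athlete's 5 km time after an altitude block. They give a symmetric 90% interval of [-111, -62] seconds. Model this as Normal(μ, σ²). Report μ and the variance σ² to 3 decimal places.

A symmetric 90% interval runs μ ± z·σ with z = 1.645.
Half-width = 24.5, so σ = 24.5/1.645 = 14.8949 and σ² = 221.859.
μ is the interval midpoint, -86.500.

μ = -86.500, σ² = 221.859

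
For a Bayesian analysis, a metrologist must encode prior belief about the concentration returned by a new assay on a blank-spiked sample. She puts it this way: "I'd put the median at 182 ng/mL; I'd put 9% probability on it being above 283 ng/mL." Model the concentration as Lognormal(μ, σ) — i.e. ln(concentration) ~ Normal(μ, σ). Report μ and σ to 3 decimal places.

μ ≈ 5.204, σ ≈ 0.329

If T ~ Lognormal(μ,σ) then ln T ~ Normal(μ,σ), so the p-quantile of ln T is μ + z_p·σ.
ln(182) = 5.204 and ln(283) = 5.645; z_{0.5} = 0, z_{0.91} = 1.341.
σ = (5.645 − 5.204)/(1.341 − (0)) = 0.329.
μ = 5.204 − (0)·0.329 = 5.204.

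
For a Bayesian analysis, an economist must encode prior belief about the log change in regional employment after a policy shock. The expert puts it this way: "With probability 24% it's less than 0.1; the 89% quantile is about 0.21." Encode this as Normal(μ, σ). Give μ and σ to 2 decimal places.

μ = 0.14, σ = 0.06

The p-quantile of Normal(μ,σ) is μ + z_p·σ, with z_{0.24} = -0.7063 and z_{0.89} = 1.227.
Eliminate σ: μ = (z₂·x₁ − z₁·x₂)/(z₂ − z₁) = (1.227·0.1 − (-0.7063)·0.21)/1.933 = 0.14.
Then σ = (x₂ − x₁)/(z₂ − z₁) = (0.21 − 0.1)/1.933 = 0.06.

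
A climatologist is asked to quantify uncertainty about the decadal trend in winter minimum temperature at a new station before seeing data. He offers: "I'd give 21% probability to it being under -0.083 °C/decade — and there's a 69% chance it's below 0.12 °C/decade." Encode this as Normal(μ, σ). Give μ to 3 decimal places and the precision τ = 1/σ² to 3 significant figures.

μ = 0.043, τ = 41.2

The p-quantile of Normal(μ,σ) is μ + z_p·σ, with z_{0.21} = -0.8064 and z_{0.69} = 0.4959.
Eliminate σ: μ = (z₂·x₁ − z₁·x₂)/(z₂ − z₁) = (0.4959·-0.083 − (-0.8064)·0.12)/1.302 = 0.043.
Then σ = (x₂ − x₁)/(z₂ − z₁) = (0.12 − -0.083)/1.302 = 0.156.
Precision τ = 1/σ² = 1/0.1559² = 41.2.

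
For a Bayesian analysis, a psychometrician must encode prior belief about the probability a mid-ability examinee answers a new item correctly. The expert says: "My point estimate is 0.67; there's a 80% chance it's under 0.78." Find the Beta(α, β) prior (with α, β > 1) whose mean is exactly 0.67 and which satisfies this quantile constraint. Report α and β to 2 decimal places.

α ≈ 8.99, β ≈ 4.43

With mean 0.67 fixed, write α = 0.67s, β = 0.33s where s = α+β.
Need P(θ < 0.78) = 0.8 under Beta(0.67s, 0.33s). Normal approximation: (q−m)/√(m(1−m)/s) ≈ z_{0.8} = 0.842, so s ≈ 0.67·0.33·(0.842)²/(0.78−0.67)² = 12.9.
At s = 12.9: P(θ<0.78) ≈ 0.795. Adjusting to match 0.8 gives s ≈ 13.41.
So α = 0.67·13.41 ≈ 8.99, β = 0.33·13.41 ≈ 4.43.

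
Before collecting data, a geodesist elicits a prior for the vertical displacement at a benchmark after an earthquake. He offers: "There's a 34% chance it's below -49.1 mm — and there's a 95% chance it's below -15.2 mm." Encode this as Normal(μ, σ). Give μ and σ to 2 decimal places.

μ = -42.30, σ = 16.48

For Normal(μ,σ), the p-quantile is μ + z_p·σ. Here z_{0.34} = -0.4125, z_{0.95} = 1.645.
So -49.1 = μ − 0.4125σ and -15.2 = μ + 1.645σ.
Subtracting: σ = (-15.2 − -49.1)/(1.645 − (-0.4125)) = 16.48.
Then μ = -49.1 − (-0.4125)·16.48 = -42.30.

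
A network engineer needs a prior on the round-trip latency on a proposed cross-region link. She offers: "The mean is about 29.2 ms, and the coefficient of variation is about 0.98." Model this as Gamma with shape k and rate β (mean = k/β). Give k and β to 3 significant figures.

For Gamma(k, rate β): mean = k/β, variance = k/β², so CV = 1/√k.
CV = 0.98, hence k = 1/CV² = 1.04.
Then β = k/mean = 1.04/29.2 = 0.0357.

k ≈ 1.04, β ≈ 0.0357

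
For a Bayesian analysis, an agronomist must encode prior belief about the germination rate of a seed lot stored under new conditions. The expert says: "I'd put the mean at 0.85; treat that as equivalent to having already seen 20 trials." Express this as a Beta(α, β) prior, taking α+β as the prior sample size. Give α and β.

α = 17, β = 3

Under the effective-sample-size interpretation, Beta(α, β) has prior mean α/(α+β) and prior sample size α+β.
So α+β = 20 and α/(α+β) = 0.85, giving α = 0.85·20 = 17 and β = 20 − 17 = 3.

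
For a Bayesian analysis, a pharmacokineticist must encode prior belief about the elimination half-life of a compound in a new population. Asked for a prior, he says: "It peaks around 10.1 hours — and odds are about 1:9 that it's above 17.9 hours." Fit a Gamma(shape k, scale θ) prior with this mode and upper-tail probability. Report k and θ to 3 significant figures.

Gamma(k,θ) with k>1 has mode (k−1)θ, so θ = 10.1/(k−1).
Need P(X < 17.9) = 0.9 with θ tied to k this way. Start at k = 2, θ = 10.1: P(X<17.9) ≈ 0.529.
Too low — raise k to concentrate. Iterating converges to k ≈ 6.81.
Then θ = 10.1/(6.81−1) ≈ 1.74.

k ≈ 6.81, θ ≈ 1.74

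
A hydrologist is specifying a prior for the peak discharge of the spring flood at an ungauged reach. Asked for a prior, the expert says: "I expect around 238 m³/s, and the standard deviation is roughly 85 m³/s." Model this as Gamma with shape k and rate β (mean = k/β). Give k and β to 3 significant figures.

For Gamma(k, rate β): mean = k/β, variance = k/β², so CV = 1/√k.
CV = SD/mean = 85/238 = 0.3571, hence k = 1/CV² = 7.84.
Then β = k/mean = 7.84/238 = 0.0329.

k ≈ 7.84, β ≈ 0.0329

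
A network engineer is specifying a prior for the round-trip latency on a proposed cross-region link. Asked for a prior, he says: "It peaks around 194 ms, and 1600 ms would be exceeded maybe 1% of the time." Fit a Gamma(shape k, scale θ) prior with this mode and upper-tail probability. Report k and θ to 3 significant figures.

Gamma(k,θ) with k>1 has mode (k−1)θ, so θ = 194/(k−1).
Need P(X < 1600) = 0.99 with θ tied to k this way. Start at k = 2, θ = 194: P(X<1600) ≈ 0.998.
Too high — lower k to spread out. Iterating converges to k ≈ 1.75.
Then θ = 194/(1.75−1) ≈ 260.

k ≈ 1.75, θ ≈ 260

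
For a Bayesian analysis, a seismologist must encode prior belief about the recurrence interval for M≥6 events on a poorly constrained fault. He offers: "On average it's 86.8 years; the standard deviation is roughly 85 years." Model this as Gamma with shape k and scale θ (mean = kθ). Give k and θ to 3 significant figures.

k ≈ 1.04, θ ≈ 83.2

For Gamma(k, scale θ): mean = kθ, variance = kθ², so CV = 1/√k.
CV = SD/mean = 85/86.8 = 0.9793, hence k = 1/CV² = 1.04.
Then θ = mean/k = 86.8/1.04 = 83.2.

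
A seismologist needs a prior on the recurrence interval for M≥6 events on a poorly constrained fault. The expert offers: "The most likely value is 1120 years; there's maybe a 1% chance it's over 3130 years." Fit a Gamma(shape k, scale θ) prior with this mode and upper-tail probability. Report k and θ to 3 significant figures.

k ≈ 5.33, θ ≈ 258

Gamma(k,θ) with k>1 has mode (k−1)θ, so θ = 1120/(k−1).
Need P(X < 3130) = 0.99 with θ tied to k this way. Start at k = 2, θ = 1120: P(X<3130) ≈ 0.768.
Too low — raise k to concentrate. Iterating converges to k ≈ 5.33.
Then θ = 1120/(5.33−1) ≈ 258.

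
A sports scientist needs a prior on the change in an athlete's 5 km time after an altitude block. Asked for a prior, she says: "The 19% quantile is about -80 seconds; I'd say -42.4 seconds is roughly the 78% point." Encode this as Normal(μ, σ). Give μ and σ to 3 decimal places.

μ = -59.996, σ = 22.787

For Normal(μ,σ), the p-quantile is μ + z_p·σ. Here z_{0.19} = -0.8779, z_{0.78} = 0.7722.
So -80 = μ − 0.8779σ and -42.4 = μ + 0.7722σ.
Subtracting: σ = (-42.4 − -80)/(0.7722 − (-0.8779)) = 22.787.
Then μ = -80 − (-0.8779)·22.787 = -59.996.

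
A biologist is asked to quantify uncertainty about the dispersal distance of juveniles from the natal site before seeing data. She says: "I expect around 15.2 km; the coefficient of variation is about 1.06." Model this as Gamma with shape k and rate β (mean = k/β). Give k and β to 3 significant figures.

k ≈ 0.89, β ≈ 0.0586

For Gamma(k, rate β): mean = k/β, variance = k/β², so CV = 1/√k.
CV = 1.06, hence k = 1/CV² = 0.89.
Then β = k/mean = 0.89/15.2 = 0.0586.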